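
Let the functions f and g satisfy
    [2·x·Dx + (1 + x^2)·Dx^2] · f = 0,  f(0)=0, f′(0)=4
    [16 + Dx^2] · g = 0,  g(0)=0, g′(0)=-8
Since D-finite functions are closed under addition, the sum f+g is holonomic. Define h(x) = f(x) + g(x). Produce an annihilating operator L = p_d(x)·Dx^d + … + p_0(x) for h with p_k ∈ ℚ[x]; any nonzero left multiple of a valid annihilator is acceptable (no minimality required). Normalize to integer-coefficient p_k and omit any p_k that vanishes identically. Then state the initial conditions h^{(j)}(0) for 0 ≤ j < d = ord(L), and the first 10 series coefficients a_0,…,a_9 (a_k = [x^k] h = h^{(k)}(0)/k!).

f: a_k = 0, 4, 0, -4/3, 0, 4/5, 0, -4/7, 0, 4/9, …
g: a_k = 0, -8, 0, 64/3, 0, -256/15, 0, 2048/315, 0, -4096/2835, …
Sum ⇒ L₀ = lclm(L_f,L_g) in ℚ(x)⟨Dx⟩.
L = (64·x + 704·x^3 + 256·x^5)·Dx + (112 + 416·x^2 + 432·x^4 + 128·x^6)·Dx^2 + (4·x + 44·x^3 + 16·x^5)·Dx^3 + (7 + 26·x^2 + 27·x^4 + 8·x^6)·Dx^4  (order 4).
h: a_k = 0, -4, 0, 20, 0, -244/15, 0, 1868/315, 0, -2836/2835, …
ICs: h(0) = 0, h′(0) = -4, h′′(0) = 0, h′′′(0) = 120.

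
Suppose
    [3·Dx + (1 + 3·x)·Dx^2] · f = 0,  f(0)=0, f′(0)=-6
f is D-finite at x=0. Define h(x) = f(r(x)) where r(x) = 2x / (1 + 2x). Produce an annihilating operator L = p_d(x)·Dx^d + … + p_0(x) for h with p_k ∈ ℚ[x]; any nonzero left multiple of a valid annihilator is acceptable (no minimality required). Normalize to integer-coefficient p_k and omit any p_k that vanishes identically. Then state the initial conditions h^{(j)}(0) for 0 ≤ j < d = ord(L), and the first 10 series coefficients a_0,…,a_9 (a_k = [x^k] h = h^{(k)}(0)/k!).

L = (10 + 32·x)·Dx + (1 + 10·x + 16·x^2)·Dx^2  (order 2).
h: a_k = 0, -12, 60, -336, 2040, -65472/5, 87360, -4194048/7, 4194240, -29826048, …
ICs: h(0) = 0, h′(0) = -12.

f: a_k = 0, -6, 9, -18, 81/2, -486/5, 243, -4374/7, 6561/4, -4374, …
Change of var in L_f (x↦r) gives L₀.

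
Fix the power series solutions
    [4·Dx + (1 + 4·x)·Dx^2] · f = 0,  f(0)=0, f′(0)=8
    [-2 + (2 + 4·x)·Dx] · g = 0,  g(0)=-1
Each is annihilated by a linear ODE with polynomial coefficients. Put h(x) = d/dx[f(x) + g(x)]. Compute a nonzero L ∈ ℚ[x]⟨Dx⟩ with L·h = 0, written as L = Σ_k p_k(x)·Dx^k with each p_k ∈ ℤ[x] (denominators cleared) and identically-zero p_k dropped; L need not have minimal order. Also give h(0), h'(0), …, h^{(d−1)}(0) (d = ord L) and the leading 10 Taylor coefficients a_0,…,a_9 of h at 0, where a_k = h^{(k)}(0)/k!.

f: a_k = 0, 8, -16, 128/3, -128, 2048/5, -4096/3, 32768/7, -16384, 524288/9, …
g: a_k = -1, -1, 1/2, -1/2, 5/8, -7/8, 21/16, -33/16, 429/128, -715/128, …
Sum ⇒ L₀ = lclm(L_f,L_g) in ℚ(x)⟨Dx⟩.
Differentiate: ansatz ord ≤ ord L₀ ⇒ L.
L = (20 + 16·x) + (29 + 104·x + 80·x^2)·Dx + (3 + 22·x + 48·x^2 + 32·x^3)·Dx^2  (order 2).
h: a_k = 7, -31, 253/2, -1019/2, 16349/8, -65473/8, 524057/16, -2096723/16, 67102429/128, -268423301/128, …
ICs: h(0) = 7, h′(0) = -31.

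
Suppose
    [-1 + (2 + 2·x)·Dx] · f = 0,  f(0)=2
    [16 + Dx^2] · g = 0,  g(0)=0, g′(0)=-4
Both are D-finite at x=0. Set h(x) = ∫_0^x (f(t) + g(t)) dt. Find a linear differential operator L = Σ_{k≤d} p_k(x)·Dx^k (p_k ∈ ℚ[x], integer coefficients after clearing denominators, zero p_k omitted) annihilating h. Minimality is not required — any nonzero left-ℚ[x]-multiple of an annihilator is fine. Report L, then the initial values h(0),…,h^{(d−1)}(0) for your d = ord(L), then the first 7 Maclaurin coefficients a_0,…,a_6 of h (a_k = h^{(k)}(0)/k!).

L = (-1072 - 2048·x - 1024·x^2)·Dx + (2016 + 6112·x + 6144·x^2 + 2048·x^3)·Dx^2 + (-67 - 128·x - 64·x^2)·Dx^3 + (126 + 382·x + 384·x^2 + 128·x^3)·Dx^4  (order 4).
h: a_k = 0, 2, -3/2, -1/12, 259/96, -1/64, -16279/11520, …
ICs: h(0) = 0, h′(0) = 2, h′′(0) = -3, h′′′(0) = -1/2.

f: a_k = 2, 1, -1/4, 1/8, -5/64, 7/128, -21/512, …
g: a_k = 0, -4, 0, 32/3, 0, -128/15, 0, …
L₀ := lclm(L_f,L_g); ord L₀ ≤ 1+2.
∫: right-multiply L₀ by Dx.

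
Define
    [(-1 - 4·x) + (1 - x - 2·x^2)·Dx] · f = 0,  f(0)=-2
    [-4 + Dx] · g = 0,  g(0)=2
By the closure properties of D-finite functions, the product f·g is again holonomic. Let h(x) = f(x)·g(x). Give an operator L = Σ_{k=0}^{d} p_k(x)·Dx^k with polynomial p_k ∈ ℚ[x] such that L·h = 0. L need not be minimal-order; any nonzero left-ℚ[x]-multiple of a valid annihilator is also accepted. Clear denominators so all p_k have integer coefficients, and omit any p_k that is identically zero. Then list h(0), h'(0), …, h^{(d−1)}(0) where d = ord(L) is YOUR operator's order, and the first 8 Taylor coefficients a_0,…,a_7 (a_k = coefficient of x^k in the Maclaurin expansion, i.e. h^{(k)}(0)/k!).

L = (5 - 8·x^2) + (-1 + x + 2·x^2)·Dx  (order 1).
h: a_k = -4, -20, -60, -428/3, -916/3, -3124/5, -11324/9, -158812/63, …
ICs: h(0) = -4.

f: a_k = -2, -2, -6, -10, -22, -42, -86, -170, …
g: a_k = 2, 8, 16, 64/3, 64/3, 256/15, 512/45, 2048/315, …
Sym-product of L_f,L_g gives L₀ (≤ ord 1).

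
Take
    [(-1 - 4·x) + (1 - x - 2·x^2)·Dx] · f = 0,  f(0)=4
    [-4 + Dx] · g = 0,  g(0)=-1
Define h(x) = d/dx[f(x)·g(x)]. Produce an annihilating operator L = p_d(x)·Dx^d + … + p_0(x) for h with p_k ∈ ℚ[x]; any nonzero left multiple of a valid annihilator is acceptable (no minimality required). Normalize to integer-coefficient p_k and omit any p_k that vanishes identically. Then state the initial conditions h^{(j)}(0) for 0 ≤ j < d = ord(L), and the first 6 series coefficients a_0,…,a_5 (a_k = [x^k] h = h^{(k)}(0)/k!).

L = (30 + 4·x - 72·x^2 + 64·x^4) + (-5 + 5·x + 18·x^2 - 8·x^3 - 16·x^4)·Dx  (order 1).
h: a_k = -20, -120, -428, -3664/3, -3124, -22648/3, …
ICs: h(0) = -20.

f: a_k = 4, 4, 12, 20, 44, 84, …
g: a_k = -1, -4, -8, -32/3, -32/3, -128/15, …
f·g: L₀ = L_f ⊗_s L_g, ord ≤ 1·1.
Derive L from L₀ (diff closure).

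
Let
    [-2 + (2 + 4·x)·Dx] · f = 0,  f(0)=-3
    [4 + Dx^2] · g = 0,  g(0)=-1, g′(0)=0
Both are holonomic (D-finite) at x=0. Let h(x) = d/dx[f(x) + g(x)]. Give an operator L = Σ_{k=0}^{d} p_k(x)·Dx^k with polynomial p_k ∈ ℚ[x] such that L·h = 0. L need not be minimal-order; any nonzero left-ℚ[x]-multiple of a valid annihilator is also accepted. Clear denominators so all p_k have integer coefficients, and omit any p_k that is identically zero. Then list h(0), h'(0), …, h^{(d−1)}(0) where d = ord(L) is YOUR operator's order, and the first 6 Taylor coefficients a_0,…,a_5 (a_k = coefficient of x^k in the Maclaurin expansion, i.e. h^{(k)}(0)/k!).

L = (-76 - 64·x - 64·x^2) + (-28 - 120·x - 192·x^2 - 128·x^3)·Dx + (-19 - 16·x - 16·x^2)·Dx^2 + (-7 - 30·x - 48·x^2 - 32·x^3)·Dx^3  (order 3).
h: a_k = -3, 7, -9/2, 29/6, -105/8, 2899/120, …
ICs: h(0) = -3, h′(0) = 7, h′′(0) = -9.

f: a_k = -3, -3, 3/2, -3/2, 15/8, -21/8, …
g: a_k = -1, 0, 2, 0, -2/3, 0, …
Weyl lclm of L_f,L_g ⇒ L₀ (ord ≤ 3).
Derive L from L₀ (diff closure).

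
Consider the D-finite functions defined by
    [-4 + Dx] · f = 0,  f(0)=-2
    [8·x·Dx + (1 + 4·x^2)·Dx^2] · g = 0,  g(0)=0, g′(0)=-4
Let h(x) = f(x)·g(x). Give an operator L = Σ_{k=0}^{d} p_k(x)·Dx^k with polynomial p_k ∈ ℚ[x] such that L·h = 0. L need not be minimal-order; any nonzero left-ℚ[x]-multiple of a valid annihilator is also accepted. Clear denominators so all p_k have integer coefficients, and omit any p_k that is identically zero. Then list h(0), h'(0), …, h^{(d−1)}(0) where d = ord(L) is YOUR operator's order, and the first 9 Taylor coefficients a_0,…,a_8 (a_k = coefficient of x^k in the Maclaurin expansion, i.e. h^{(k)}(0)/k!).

L = (16 - 32·x + 64·x^2) + (-8 + 8·x - 32·x^2)·Dx + (1 + 4·x^2)·Dx^2  (order 2).
h: a_k = 0, 8, 32, 160/3, 128/3, 128/5, 512/9, 6656/105, -26624/315, …
ICs: h(0) = 0, h′(0) = 8.

f: a_k = -2, -8, -16, -64/3, -64/3, -256/15, -512/45, -2048/315, -1024/315, …
g: a_k = 0, -4, 0, 16/3, 0, -64/5, 0, 256/7, 0, …
Product ⇒ symmetric product L₀, ord ≤ 2.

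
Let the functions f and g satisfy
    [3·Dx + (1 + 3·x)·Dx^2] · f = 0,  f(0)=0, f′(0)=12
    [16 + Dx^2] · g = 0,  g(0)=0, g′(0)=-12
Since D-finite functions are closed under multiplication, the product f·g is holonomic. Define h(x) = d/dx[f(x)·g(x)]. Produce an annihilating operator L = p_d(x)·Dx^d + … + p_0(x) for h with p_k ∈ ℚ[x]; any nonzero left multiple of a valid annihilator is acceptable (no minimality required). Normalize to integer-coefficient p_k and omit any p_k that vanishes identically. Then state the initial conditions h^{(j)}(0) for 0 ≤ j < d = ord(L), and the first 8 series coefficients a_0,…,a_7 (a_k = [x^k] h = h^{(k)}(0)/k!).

f: a_k = 0, 12, -18, 36, -81, 972/5, -486, 8748/7, …
g: a_k = 0, -12, 0, 32, 0, -128/5, 0, 1024/105, …
L₀ := L_f ⊗_s L_g (sym. prod.), ord ≤ 4.
Derive L from L₀ (diff closure).
L = (-252256 - 1400832·x + 774144·x^2 + 36937728·x^3 + 133871616·x^4 + 191102976·x^5 + 95551488·x^6) + (-43296 + 45216·x + 2557440·x^2 + 11404800·x^3 + 19906560·x^4 + 11943936·x^5)·Dx + (-14630 - 16992·x + 831600·x^2 + 6110208·x^3 + 17853696·x^4 + 23887872·x^5 + 11943936·x^6)·Dx^2 + (-2706 + 2826·x + 159840·x^2 + 712800·x^3 + 1244160·x^4 + 746496·x^5)·Dx^3 + (71 + 4410·x + 48951·x^2 + 237600·x^3 + 592920·x^4 + 746496·x^5 + 373248·x^6)·Dx^4  (order 4).
h: a_k = 0, -288, 648, -192, 1980, -8928, 129528/5, -2682496/35, …
ICs: h(0) = 0, h′(0) = -288, h′′(0) = 1296, h′′′(0) = -1152.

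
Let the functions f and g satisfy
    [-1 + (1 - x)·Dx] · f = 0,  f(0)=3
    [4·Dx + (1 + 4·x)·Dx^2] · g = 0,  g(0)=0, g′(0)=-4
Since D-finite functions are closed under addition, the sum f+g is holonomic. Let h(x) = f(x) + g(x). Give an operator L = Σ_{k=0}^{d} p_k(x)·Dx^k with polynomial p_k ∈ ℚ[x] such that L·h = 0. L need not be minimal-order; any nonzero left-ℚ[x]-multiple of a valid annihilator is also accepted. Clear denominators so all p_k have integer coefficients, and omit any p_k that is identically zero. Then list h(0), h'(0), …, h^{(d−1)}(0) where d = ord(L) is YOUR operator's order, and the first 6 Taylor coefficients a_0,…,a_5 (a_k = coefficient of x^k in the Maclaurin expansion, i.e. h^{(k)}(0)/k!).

f: a_k = 3, 3, 3, 3, 3, 3, …
g: a_k = 0, -4, 8, -64/3, 64, -1024/5, …
f+g: L₀ = lclm(L_f,L_g), ord ≤ 1+2.
L = (44 + 16·x)·Dx + (-13 + 56·x + 32·x^2)·Dx^2 + (-3 - 11·x + 6·x^2 + 8·x^3)·Dx^3  (order 3).
h: a_k = 3, -1, 11, -55/3, 67, -1009/5, …
ICs: h(0) = 3, h′(0) = -1, h′′(0) = 22.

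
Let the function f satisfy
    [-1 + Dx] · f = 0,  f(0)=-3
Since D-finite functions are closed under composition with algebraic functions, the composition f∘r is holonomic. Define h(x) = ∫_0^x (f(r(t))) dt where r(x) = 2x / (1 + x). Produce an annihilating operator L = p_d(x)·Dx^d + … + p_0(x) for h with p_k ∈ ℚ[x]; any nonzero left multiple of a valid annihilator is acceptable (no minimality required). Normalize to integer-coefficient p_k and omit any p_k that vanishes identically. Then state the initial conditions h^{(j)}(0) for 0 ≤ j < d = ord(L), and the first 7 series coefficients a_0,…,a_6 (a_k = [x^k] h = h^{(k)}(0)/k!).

f: a_k = -3, -3, -3/2, -1/2, -1/8, -1/40, -1/240, …
Substitute x→r, Dx→(1/r')Dx; clear ⇒ L₀.
Integrate: L := L₀·Dx.
L = -2·Dx + (1 + 2·x + x^2)·Dx^2  (order 2).
h: a_k = 0, -3, -3, 0, 1/2, -2/5, 1/5, …
ICs: h(0) = 0, h′(0) = -3.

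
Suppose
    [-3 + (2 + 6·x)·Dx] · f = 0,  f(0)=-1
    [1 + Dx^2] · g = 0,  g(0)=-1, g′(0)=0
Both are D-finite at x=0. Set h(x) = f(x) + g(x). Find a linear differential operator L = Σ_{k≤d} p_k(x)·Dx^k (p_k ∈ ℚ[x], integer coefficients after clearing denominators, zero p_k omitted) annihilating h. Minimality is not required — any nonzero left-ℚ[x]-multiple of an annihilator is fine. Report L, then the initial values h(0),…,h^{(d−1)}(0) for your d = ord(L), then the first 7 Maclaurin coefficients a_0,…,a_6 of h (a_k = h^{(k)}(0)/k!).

L = (-93 - 72·x - 108·x^2) + (-10 + 18·x + 216·x^2 + 216·x^3)·Dx + (-93 - 72·x - 108·x^2)·Dx^2 + (-10 + 18·x + 216·x^2 + 216·x^3)·Dx^3  (order 3).
h: a_k = -2, -3/2, 13/8, -27/16, 1199/384, -1701/256, 688969/46080, …
ICs: h(0) = -2, h′(0) = -3/2, h′′(0) = 13/4.

f: a_k = -1, -3/2, 9/8, -27/16, 405/128, -1701/256, 15309/1024, …
g: a_k = -1, 0, 1/2, 0, -1/24, 0, 1/720, …
f+g: L₀ = lclm(L_f,L_g), ord ≤ 1+2.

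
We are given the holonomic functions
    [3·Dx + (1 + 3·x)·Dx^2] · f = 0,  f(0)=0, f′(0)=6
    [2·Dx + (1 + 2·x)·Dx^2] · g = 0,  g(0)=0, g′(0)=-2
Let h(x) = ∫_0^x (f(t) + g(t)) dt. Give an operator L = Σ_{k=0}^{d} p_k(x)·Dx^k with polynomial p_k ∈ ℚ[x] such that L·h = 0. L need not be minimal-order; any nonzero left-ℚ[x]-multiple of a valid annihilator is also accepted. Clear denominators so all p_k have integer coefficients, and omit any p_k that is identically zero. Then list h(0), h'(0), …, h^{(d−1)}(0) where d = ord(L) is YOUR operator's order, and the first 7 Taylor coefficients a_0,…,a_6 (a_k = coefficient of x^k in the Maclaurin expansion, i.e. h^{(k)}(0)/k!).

f: a_k = 0, 6, -9, 18, -81/2, 486/5, -243, …
g: a_k = 0, -2, 2, -8/3, 4, -32/5, 32/3, …
f+g: L₀ = lclm(L_f,L_g), ord ≤ 2+2.
h=∫h₀ ⇒ L = L₀·Dx.
L = 12·Dx^2 + (10 + 24·x)·Dx^3 + (1 + 5·x + 6·x^2)·Dx^4  (order 4).
h: a_k = 0, 0, 2, -7/3, 23/6, -73/10, 227/15, …
ICs: h(0) = 0, h′(0) = 0, h′′(0) = 4, h′′′(0) = -14.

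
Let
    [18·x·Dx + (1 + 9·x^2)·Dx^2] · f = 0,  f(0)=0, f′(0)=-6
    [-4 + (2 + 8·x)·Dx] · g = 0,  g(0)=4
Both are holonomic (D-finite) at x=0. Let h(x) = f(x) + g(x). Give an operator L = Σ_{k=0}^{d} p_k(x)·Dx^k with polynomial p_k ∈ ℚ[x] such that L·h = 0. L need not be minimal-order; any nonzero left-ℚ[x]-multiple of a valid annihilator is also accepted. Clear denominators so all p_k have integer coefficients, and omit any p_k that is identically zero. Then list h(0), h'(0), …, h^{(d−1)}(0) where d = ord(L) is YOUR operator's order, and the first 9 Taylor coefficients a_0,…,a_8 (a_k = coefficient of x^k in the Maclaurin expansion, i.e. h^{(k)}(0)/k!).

L = (-36 - 360·x + 972·x^2 + 1944·x^3)·Dx + (-30 - 144·x - 18·x^2 + 3888·x^3 + 6804·x^4)·Dx^2 + (-2 + 10·x + 108·x^2 + 306·x^3 + 1134·x^4 + 1944·x^5)·Dx^3  (order 3).
h: a_k = 4, 2, -8, 34, -40, 74/5, -336, 11766/7, -3432, …
ICs: h(0) = 4, h′(0) = 2, h′′(0) = -16.

f: a_k = 0, -6, 0, 18, 0, -486/5, 0, 4374/7, 0, …
g: a_k = 4, 8, -8, 16, -40, 112, -336, 1056, -3432, …
f+g: L₀ = lclm(L_f,L_g), ord ≤ 2+1.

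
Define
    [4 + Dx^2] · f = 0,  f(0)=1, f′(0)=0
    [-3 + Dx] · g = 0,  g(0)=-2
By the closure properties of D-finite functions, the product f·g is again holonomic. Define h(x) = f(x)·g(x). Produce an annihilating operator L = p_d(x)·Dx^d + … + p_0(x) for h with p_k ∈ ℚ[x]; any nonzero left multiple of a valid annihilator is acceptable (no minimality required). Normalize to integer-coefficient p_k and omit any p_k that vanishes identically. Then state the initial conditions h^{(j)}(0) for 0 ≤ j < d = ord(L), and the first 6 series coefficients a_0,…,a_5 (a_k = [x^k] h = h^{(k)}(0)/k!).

L = 13 - 6·Dx + Dx^2  (order 2).
h: a_k = -2, -6, -5, 3, 119/12, 199/20, …
ICs: h(0) = -2, h′(0) = -6.

f: a_k = 1, 0, -2, 0, 2/3, 0, …
g: a_k = -2, -6, -9, -9, -27/4, -81/20, …
h₀=f·g: eliminate ⇒ L₀, order ≤ 2·1.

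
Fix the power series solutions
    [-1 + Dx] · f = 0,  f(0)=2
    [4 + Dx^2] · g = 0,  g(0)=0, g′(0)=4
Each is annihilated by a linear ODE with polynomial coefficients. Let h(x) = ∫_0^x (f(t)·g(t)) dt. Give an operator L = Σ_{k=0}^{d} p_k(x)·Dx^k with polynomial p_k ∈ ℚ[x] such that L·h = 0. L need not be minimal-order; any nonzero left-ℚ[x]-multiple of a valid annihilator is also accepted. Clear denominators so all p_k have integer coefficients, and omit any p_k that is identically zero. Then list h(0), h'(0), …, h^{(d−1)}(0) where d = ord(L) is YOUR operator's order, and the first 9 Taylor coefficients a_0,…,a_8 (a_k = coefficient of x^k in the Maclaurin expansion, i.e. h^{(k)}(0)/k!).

L = 5·Dx - 2·Dx^2 + Dx^3  (order 3).
h: a_k = 0, 0, 4, 8/3, -1/3, -4/5, -19/90, 11/315, 139/5040, …
ICs: h(0) = 0, h′(0) = 0, h′′(0) = 8.

f: a_k = 2, 2, 1, 1/3, 1/12, 1/60, 1/360, 1/2520, 1/20160, …
g: a_k = 0, 4, 0, -8/3, 0, 8/15, 0, -16/315, 0, …
Product ⇒ symmetric product L₀, ord ≤ 2.
h=∫₀ˣh₀: take L = L₀·Dx.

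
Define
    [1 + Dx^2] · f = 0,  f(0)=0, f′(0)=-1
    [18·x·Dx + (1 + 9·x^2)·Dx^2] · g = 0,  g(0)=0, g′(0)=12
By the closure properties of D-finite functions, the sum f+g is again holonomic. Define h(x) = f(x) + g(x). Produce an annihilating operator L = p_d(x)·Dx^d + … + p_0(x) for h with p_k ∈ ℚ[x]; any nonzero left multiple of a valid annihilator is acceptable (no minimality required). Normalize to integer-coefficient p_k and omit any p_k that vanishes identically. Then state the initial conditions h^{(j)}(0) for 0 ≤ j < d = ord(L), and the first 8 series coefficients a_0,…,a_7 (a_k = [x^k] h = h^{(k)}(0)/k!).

L = (-1926·x + 17820·x^3 + 1458·x^5)·Dx + (-17 + 351·x^2 + 4617·x^4 + 729·x^6)·Dx^2 + (-1926·x + 17820·x^3 + 1458·x^5)·Dx^3 + (-17 + 351·x^2 + 4617·x^4 + 729·x^6)·Dx^4  (order 4).
h: a_k = 0, 11, 0, -215/6, 0, 23327/120, 0, -6298559/5040, …
ICs: h(0) = 0, h′(0) = 11, h′′(0) = 0, h′′′(0) = -215.

f: a_k = 0, -1, 0, 1/6, 0, -1/120, 0, 1/5040, …
g: a_k = 0, 12, 0, -36, 0, 972/5, 0, -8748/7, …
Weyl lclm of L_f,L_g ⇒ L₀ (ord ≤ 4).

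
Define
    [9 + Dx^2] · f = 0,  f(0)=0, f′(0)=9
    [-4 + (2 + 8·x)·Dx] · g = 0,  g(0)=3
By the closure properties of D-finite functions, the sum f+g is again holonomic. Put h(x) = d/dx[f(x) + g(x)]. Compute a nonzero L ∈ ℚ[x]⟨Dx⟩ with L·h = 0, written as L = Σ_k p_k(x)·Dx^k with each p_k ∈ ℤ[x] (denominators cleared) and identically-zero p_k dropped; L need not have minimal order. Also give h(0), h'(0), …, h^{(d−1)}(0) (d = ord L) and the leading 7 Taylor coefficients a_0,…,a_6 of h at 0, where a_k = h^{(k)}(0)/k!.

L = (-414 - 432·x - 864·x^2) + (-63 - 468·x - 1296·x^2 - 1728·x^3)·Dx + (-46 - 48·x - 96·x^2)·Dx^2 + (-7 - 52·x - 144·x^2 - 192·x^3)·Dx^3  (order 3).
h: a_k = 15, -12, -9/2, -120, 3603/8, -1512, 442791/80, …
ICs: h(0) = 15, h′(0) = -12, h′′(0) = -9.

f: a_k = 0, 9, 0, -27/2, 0, 243/40, 0, …
g: a_k = 3, 6, -6, 12, -30, 84, -252, …
Sum ⇒ L₀ = lclm(L_f,L_g) in ℚ(x)⟨Dx⟩.
h=h₀': d/dx-closure on L₀ ⇒ L.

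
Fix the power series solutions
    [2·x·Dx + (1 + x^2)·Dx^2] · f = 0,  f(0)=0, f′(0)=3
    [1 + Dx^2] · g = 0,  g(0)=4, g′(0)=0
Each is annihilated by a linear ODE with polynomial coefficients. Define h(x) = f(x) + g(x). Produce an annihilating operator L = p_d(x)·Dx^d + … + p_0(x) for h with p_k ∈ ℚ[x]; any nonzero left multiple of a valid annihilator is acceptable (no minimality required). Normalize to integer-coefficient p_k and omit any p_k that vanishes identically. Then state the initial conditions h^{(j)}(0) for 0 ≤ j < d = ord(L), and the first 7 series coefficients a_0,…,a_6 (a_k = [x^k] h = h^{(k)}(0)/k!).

f: a_k = 0, 3, 0, -1, 0, 3/5, 0, …
g: a_k = 4, 0, -2, 0, 1/6, 0, -1/180, …
f+g: L₀ = lclm(L_f,L_g), ord ≤ 2+2.
L = (-22·x + 28·x^3 + 2·x^5)·Dx + (-1 + 7·x^2 + 9·x^4 + x^6)·Dx^2 + (-22·x + 28·x^3 + 2·x^5)·Dx^3 + (-1 + 7·x^2 + 9·x^4 + x^6)·Dx^4  (order 4).
h: a_k = 4, 3, -2, -1, 1/6, 3/5, -1/180, …
ICs: h(0) = 4, h′(0) = 3, h′′(0) = -4, h′′′(0) = -6.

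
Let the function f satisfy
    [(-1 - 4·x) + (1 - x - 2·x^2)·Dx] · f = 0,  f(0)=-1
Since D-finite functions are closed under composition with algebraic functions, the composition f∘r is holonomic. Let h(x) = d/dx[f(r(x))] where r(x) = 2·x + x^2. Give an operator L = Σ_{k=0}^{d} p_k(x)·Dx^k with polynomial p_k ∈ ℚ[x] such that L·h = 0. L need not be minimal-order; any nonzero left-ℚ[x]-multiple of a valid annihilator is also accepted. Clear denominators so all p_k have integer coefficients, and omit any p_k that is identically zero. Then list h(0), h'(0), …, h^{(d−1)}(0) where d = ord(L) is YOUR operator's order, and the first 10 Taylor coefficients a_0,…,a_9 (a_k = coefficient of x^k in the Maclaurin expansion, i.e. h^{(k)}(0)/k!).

L = (13 + 52·x + 186·x^2 + 160·x^3 + 40·x^4) + (-1 - 5·x + 26·x^2 + 62·x^3 + 40·x^4 + 8·x^5)·Dx  (order 1).
h: a_k = -2, -26, -156, -956, -5270, -28206, -146328, -744216, -3725154, -18416890, …
ICs: h(0) = -2.

f: a_k = -1, -1, -3, -5, -11, -21, -43, -85, -171, -341, …
L₀ from L_f via x↦r, Dx↦r'^{-1}Dx.
Differentiate: ansatz ord ≤ ord L₀ ⇒ L.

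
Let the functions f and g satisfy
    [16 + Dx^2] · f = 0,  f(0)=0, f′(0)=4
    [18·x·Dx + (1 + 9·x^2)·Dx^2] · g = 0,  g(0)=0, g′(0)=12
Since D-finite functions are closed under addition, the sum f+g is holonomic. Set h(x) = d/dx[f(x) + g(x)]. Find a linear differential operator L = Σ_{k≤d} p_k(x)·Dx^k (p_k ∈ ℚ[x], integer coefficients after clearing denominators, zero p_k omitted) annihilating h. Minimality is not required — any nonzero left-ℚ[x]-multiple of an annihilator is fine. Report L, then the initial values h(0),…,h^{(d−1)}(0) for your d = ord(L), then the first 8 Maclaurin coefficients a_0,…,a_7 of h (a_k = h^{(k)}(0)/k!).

f: a_k = 0, 4, 0, -32/3, 0, 128/15, 0, -1024/315, …
g: a_k = 0, 12, 0, -36, 0, 972/5, 0, -8748/7, …
f+g: L₀ = lclm(L_f,L_g), ord ≤ 2+2.
h=h₀': d/dx-closure on L₀ ⇒ L.
L = (-13248·x + 181440·x^3 + 186624·x^5) + (-16 + 6048·x^2 + 66096·x^4 + 93312·x^6)·Dx + (-828·x + 11340·x^3 + 11664·x^5)·Dx^2 + (-1 + 378·x^2 + 4131·x^4 + 5832·x^6)·Dx^3  (order 3).
h: a_k = 16, 0, -140, 0, 3044/3, 0, -394684/45, 0, …
ICs: h(0) = 16, h′(0) = 0, h′′(0) = -280.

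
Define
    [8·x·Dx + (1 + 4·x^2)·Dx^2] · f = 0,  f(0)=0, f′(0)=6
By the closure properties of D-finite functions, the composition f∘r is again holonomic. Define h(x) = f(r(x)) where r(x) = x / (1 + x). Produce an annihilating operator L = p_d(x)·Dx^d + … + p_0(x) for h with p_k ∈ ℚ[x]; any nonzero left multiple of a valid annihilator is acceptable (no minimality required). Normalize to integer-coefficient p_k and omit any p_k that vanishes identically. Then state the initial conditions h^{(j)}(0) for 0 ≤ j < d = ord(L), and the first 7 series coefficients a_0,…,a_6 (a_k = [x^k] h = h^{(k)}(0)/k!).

f: a_k = 0, 6, 0, -8, 0, 96/5, 0, …
Substitute x→r, Dx→(1/r')Dx; clear ⇒ L₀.
L = (2 + 10·x)·Dx + (1 + 2·x + 5·x^2)·Dx^2  (order 2).
h: a_k = 0, 6, -6, -2, 18, -114/5, -22, …
ICs: h(0) = 0, h′(0) = 6.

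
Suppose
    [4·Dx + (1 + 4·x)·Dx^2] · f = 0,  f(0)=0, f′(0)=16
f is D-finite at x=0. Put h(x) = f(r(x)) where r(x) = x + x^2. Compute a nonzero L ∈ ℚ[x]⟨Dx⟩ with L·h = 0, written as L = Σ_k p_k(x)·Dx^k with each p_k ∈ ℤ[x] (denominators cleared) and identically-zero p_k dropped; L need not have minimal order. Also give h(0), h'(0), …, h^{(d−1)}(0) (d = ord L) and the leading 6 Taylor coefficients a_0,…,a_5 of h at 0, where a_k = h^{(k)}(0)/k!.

f: a_k = 0, 16, -32, 256/3, -256, 4096/5, …
Change of var in L_f (x↦r) gives L₀.
L = 2·Dx + (1 + 2·x)·Dx^2  (order 2).
h: a_k = 0, 16, -16, 64/3, -32, 256/5, …
ICs: h(0) = 0, h′(0) = 16.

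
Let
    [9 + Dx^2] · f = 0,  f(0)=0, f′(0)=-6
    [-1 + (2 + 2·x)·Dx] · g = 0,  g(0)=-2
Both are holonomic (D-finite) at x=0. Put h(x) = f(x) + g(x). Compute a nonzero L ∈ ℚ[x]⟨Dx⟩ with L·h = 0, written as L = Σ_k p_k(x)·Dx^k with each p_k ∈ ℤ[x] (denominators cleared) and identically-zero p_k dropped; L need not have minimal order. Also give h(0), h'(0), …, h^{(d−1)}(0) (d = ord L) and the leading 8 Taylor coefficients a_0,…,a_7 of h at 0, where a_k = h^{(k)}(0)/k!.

L = (-351 - 648·x - 324·x^2) + (630 + 1926·x + 1944·x^2 + 648·x^3)·Dx + (-39 - 72·x - 36·x^2)·Dx^2 + (70 + 214·x + 216·x^2 + 72·x^3)·Dx^3  (order 3).
h: a_k = -2, -7, 1/4, 71/8, 5/64, -2627/640, 21/512, 29949/35840, …
ICs: h(0) = -2, h′(0) = -7, h′′(0) = 1/2.

f: a_k = 0, -6, 0, 9, 0, -81/20, 0, 243/280, …
g: a_k = -2, -1, 1/4, -1/8, 5/64, -7/128, 21/512, -33/1024, …
f+g: L₀ = lclm(L_f,L_g), ord ≤ 2+1.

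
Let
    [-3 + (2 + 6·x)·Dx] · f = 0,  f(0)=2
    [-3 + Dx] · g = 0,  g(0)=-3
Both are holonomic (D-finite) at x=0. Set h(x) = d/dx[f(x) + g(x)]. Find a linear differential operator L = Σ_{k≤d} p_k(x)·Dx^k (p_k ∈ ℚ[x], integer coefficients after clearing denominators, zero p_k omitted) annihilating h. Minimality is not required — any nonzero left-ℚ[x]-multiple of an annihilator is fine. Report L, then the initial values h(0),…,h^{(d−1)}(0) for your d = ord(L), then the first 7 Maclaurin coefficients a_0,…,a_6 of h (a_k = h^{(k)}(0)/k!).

L = (-15 - 18·x) + (-1 - 24·x - 36·x^2)·Dx + (2 + 10·x + 12·x^2)·Dx^2  (order 2).
h: a_k = -6, -63/2, -243/8, -1053/16, 4617/128, -252963/1280, 2479329/5120, …
ICs: h(0) = -6, h′(0) = -63/2.

f: a_k = 2, 3, -9/4, 27/8, -405/64, 1701/128, -15309/512, …
g: a_k = -3, -9, -27/2, -27/2, -81/8, -243/40, -243/80, …
f+g: L₀ = lclm(L_f,L_g), ord ≤ 1+1.
h=h₀': d/dx-closure on L₀ ⇒ L.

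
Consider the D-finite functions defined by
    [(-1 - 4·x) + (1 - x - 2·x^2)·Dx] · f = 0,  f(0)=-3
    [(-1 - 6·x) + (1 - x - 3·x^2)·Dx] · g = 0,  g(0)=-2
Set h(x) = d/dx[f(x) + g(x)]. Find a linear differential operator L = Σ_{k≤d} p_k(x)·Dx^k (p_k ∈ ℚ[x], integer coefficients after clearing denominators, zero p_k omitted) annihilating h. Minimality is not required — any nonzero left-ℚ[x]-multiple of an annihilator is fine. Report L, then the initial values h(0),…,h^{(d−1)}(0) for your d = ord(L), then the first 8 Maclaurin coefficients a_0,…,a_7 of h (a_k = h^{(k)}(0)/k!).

f: a_k = -3, -3, -9, -15, -33, -63, -129, -255, …
g: a_k = -2, -2, -8, -14, -38, -80, -194, -434, …
f+g: L₀ = lclm(L_f,L_g), ord ≤ 1+1.
Differentiate: ansatz ord ≤ ord L₀ ⇒ L.
L = (-6 - 264·x - 360·x^2 - 1176·x^3 - 2406·x^4 - 3600·x^5 + 1296·x^6) + (6 + 54·x + 114·x^2 + 96·x^3 + 27·x^4 - 2334·x^5 - 1872·x^6 + 864·x^7)·Dx + (-1 + 2·x - 11·x^2 - 18·x^3 + 158·x^4 + 61·x^5 - 377·x^6 - 168·x^7 + 108·x^8)·Dx^2  (order 2).
h: a_k = -5, -34, -87, -284, -715, -1938, -4823, -12232, …
ICs: h(0) = -5, h′(0) = -34.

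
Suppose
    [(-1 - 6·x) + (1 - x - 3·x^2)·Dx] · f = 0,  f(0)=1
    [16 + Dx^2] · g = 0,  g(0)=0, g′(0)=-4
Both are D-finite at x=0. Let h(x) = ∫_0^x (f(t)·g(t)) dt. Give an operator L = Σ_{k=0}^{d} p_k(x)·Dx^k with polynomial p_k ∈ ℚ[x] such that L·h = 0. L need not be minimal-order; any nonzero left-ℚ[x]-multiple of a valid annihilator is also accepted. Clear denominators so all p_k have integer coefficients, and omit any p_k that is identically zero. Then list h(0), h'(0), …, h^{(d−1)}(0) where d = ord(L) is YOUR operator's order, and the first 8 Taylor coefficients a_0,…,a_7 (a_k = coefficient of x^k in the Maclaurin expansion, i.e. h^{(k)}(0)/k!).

f: a_k = 1, 1, 4, 7, 19, 40, 97, 217, …
g: a_k = 0, -4, 0, 32/3, 0, -128/15, 0, 1024/315, …
L₀ := L_f ⊗_s L_g (sym. prod.), ord ≤ 2.
h=∫h₀ ⇒ L = L₀·Dx.
L = (-10 + 16·x + 48·x^2)·Dx + (2 + 12·x)·Dx^2 + (-1 + x + 3·x^2)·Dx^3  (order 3).
h: a_k = 0, 0, -2, -4/3, -4/3, -52/15, -314/45, -1408/105, …
ICs: h(0) = 0, h′(0) = 0, h′′(0) = -4.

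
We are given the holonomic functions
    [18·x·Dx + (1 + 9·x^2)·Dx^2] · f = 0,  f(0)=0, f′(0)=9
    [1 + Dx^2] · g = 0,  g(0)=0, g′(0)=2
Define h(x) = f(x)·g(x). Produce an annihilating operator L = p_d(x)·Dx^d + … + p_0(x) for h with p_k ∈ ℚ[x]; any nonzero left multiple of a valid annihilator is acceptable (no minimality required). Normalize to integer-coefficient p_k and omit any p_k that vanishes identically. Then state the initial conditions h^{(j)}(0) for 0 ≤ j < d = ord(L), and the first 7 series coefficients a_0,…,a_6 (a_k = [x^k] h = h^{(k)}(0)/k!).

f: a_k = 0, 9, 0, -27, 0, 729/5, 0, …
g: a_k = 0, 2, 0, -1/3, 0, 1/60, 0, …
Sym-product of L_f,L_g gives L₀ (≤ ord 4).
L = (370 + 9594·x^2 + 4131·x^4 + 2916·x^6 + 6561·x^8) + (684·x + 6804·x^3 + 8748·x^5 + 26244·x^7)·Dx + (380 + 9792·x^2 + 5346·x^4 + 5832·x^6 + 13122·x^8)·Dx^2 + (684·x + 6804·x^3 + 8748·x^5 + 26244·x^7)·Dx^3 + (10 + 198·x^2 + 1215·x^4 + 2916·x^6 + 6561·x^8)·Dx^4  (order 4).
h: a_k = 0, 0, 18, 0, -57, 0, 1203/4, …
ICs: h(0) = 0, h′(0) = 0, h′′(0) = 36, h′′′(0) = 0.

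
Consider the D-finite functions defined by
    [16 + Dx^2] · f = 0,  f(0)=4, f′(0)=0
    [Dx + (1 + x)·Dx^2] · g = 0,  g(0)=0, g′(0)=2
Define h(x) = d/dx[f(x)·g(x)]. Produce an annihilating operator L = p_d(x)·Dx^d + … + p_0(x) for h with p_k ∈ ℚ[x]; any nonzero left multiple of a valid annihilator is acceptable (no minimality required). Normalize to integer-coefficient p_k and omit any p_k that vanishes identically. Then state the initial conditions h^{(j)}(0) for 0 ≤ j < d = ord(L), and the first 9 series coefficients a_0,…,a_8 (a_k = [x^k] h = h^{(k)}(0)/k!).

L = (96160 + 647168·x + 1757184·x^2 + 2482176·x^3 + 1931264·x^4 + 786432·x^5 + 131072·x^6) + (13728 + 74144·x + 156160·x^2 + 161280·x^3 + 81920·x^4 + 16384·x^5)·Dx + (13546 + 87008·x + 228848·x^2 + 316416·x^3 + 242944·x^4 + 98304·x^5 + 16384·x^6)·Dx^2 + (858 + 4634·x + 9760·x^2 + 10080·x^3 + 5120·x^4 + 1024·x^5)·Dx^3 + (471 + 2910·x + 7439·x^2 + 10080·x^3 + 7640·x^4 + 3072·x^5 + 512·x^6)·Dx^4  (order 4).
h: a_k = 8, -8, -184, 120, 328, -168, -3016/15, 3992/45, 1256/21, …
ICs: h(0) = 8, h′(0) = -8, h′′(0) = -368, h′′′(0) = 720.

f: a_k = 4, 0, -32, 0, 128/3, 0, -1024/45, 0, 2048/315, …
g: a_k = 0, 2, -1, 2/3, -1/2, 2/5, -1/3, 2/7, -1/4, …
Product ⇒ symmetric product L₀, ord ≤ 4.
Derive L from L₀ (diff closure).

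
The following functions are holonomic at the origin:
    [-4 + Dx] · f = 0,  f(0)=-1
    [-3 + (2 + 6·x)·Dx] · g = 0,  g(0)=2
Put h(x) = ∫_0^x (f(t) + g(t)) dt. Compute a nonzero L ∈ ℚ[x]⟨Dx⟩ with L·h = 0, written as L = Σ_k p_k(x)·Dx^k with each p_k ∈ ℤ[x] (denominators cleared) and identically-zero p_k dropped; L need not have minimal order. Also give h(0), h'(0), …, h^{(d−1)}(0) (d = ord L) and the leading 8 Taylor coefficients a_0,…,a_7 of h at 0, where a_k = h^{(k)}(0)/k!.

L = (132 + 288·x)·Dx + (-73 - 384·x - 576·x^2)·Dx^2 + (10 + 78·x + 144·x^2)·Dx^3  (order 3).
h: a_k = 0, 1, -1/2, -41/12, -175/96, -3263/960, 9131/11520, -819977/161280, …
ICs: h(0) = 0, h′(0) = 1, h′′(0) = -1.

f: a_k = -1, -4, -8, -32/3, -32/3, -128/15, -256/45, -1024/315, …
g: a_k = 2, 3, -9/4, 27/8, -405/64, 1701/128, -15309/512, 72171/1024, …
h₀=f+g: left-lcm gives L₀, ord ≤ 2.
Integrate: L := L₀·Dx.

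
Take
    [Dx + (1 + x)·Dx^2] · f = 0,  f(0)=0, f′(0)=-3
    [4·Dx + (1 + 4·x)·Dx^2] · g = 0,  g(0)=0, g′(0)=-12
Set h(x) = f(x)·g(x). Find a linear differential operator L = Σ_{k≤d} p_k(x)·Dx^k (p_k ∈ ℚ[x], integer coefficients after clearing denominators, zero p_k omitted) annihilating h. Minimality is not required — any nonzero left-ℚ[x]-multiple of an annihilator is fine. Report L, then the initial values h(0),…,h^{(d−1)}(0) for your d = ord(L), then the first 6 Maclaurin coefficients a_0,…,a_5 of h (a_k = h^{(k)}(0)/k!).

L = (136 + 320·x + 256·x^2)·Dx + (290 + 1464·x + 2400·x^2 + 1280·x^3)·Dx^2 + (92 + 740·x + 1992·x^2 + 2240·x^3 + 896·x^4)·Dx^3 + (5 + 58·x + 245·x^2 + 464·x^3 + 400·x^4 + 128·x^5)·Dx^4  (order 4).
h: a_k = 0, 0, 36, -90, 240, -705, …
ICs: h(0) = 0, h′(0) = 0, h′′(0) = 72, h′′′(0) = -540.

f: a_k = 0, -3, 3/2, -1, 3/4, -3/5, …
g: a_k = 0, -12, 24, -64, 192, -3072/5, …
h₀=f·g: eliminate ⇒ L₀, order ≤ 2·2.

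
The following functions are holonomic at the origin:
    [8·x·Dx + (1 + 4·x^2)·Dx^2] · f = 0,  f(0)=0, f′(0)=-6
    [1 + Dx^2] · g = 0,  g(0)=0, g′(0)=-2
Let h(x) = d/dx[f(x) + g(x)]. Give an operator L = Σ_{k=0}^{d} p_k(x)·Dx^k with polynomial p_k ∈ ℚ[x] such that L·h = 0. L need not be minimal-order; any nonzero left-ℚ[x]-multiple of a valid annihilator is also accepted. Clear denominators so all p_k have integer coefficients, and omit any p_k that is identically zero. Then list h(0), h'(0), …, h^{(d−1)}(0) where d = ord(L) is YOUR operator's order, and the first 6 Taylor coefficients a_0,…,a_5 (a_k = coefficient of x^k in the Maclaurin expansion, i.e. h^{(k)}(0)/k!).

L = (-376·x + 1600·x^3 + 128·x^5) + (-7 + 76·x^2 + 432·x^4 + 64·x^6)·Dx + (-376·x + 1600·x^3 + 128·x^5)·Dx^2 + (-7 + 76·x^2 + 432·x^4 + 64·x^6)·Dx^3  (order 3).
h: a_k = -8, 0, 25, 0, -1153/12, 0, …
ICs: h(0) = -8, h′(0) = 0, h′′(0) = 50.

f: a_k = 0, -6, 0, 8, 0, -96/5, …
g: a_k = 0, -2, 0, 1/3, 0, -1/60, …
f+g: L₀ = lclm(L_f,L_g), ord ≤ 2+2.
h=h₀': d/dx-closure on L₀ ⇒ L.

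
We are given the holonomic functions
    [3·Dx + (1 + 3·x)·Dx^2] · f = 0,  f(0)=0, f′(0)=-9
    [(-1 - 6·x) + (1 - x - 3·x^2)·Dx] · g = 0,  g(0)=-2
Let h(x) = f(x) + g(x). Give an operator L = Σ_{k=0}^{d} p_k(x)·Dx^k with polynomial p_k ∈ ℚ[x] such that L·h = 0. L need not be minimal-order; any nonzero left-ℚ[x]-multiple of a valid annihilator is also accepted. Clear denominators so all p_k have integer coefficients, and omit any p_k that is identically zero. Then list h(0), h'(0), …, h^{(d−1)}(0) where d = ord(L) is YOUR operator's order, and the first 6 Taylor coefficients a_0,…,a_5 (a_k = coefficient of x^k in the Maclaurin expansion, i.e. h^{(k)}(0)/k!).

f: a_k = 0, -9, 27/2, -27, 243/4, -729/5, …
g: a_k = -2, -2, -8, -14, -38, -80, …
f+g: L₀ = lclm(L_f,L_g), ord ≤ 2+1.
L = (-270 - 1422·x - 3780·x^2 - 2916·x^3 - 2916·x^4)·Dx + (-24 - 468·x - 2736·x^2 - 5616·x^3 - 5994·x^4 - 4860·x^5)·Dx^2 + (11 + 79·x + 129·x^2 - 171·x^3 - 783·x^4 - 1377·x^5 - 972·x^6)·Dx^3  (order 3).
h: a_k = -2, -11, 11/2, -41, 91/4, -1129/5, …
ICs: h(0) = -2, h′(0) = -11, h′′(0) = 11.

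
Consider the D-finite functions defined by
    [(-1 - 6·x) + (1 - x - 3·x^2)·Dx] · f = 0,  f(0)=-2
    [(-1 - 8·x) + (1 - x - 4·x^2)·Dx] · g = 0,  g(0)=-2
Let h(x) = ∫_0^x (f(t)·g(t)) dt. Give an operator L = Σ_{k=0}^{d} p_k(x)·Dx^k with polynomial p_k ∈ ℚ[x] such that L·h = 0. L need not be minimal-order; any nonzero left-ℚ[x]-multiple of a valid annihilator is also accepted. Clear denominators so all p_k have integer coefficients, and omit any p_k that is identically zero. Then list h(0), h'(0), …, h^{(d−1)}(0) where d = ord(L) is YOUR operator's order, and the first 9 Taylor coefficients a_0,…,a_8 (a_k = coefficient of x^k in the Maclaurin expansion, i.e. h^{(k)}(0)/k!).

L = (-2 - 12·x + 21·x^2 + 48·x^3)·Dx + (1 - 2·x - 6·x^2 + 7·x^3 + 12·x^4)·Dx^2  (order 2).
h: a_k = 0, 4, 4, 40/3, 25, 336/5, 448/3, 2628/7, 885, …
ICs: h(0) = 0, h′(0) = 4.

f: a_k = -2, -2, -8, -14, -38, -80, -194, -434, -1016, …
g: a_k = -2, -2, -10, -18, -58, -130, -362, -882, -2330, …
L₀ := L_f ⊗_s L_g (sym. prod.), ord ≤ 1.
h=∫₀ˣh₀: take L = L₀·Dx.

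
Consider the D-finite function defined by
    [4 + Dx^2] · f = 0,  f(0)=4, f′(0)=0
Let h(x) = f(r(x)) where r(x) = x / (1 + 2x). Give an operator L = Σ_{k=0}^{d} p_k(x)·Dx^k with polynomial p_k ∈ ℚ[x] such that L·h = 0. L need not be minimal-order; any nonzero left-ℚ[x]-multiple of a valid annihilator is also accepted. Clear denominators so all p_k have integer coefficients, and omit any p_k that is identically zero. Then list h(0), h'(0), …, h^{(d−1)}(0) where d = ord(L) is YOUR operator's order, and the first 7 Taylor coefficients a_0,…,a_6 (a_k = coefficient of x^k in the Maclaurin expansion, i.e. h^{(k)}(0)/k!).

f: a_k = 4, 0, -8, 0, 8/3, 0, -16/45, …
f∘r: x↦r, Dx↦Dx/r' in L_f ⇒ L₀.
L = 4 + (4 + 24·x + 48·x^2 + 32·x^3)·Dx + (1 + 8·x + 24·x^2 + 32·x^3 + 16·x^4)·Dx^2  (order 2).
h: a_k = 4, 0, -8, 32, -280/3, 704/3, -24016/45, …
ICs: h(0) = 4, h′(0) = 0.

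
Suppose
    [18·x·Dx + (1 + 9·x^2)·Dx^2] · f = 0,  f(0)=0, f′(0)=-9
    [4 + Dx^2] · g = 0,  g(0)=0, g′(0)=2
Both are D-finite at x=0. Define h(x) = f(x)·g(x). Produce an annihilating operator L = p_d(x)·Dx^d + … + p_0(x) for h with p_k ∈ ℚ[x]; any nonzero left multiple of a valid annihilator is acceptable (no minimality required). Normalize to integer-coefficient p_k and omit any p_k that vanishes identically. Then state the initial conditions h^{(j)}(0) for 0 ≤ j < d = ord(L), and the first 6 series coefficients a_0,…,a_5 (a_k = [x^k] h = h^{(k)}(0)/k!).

f: a_k = 0, -9, 0, 27, 0, -729/5, …
g: a_k = 0, 2, 0, -4/3, 0, 4/15, …
Product ⇒ symmetric product L₀, ord ≤ 4.
L = (2080 + 50256·x^2 + 89424·x^4 + 186624·x^6 + 419904·x^8) + (3168·x + 38880·x^3 + 139968·x^5 + 419904·x^7)·Dx + (572 + 13788·x^2 + 33048·x^4 + 93312·x^6 + 209952·x^8)·Dx^2 + (792·x + 9720·x^3 + 34992·x^5 + 104976·x^7)·Dx^3 + (13 + 306·x^2 + 2673·x^4 + 11664·x^6 + 26244·x^8)·Dx^4  (order 4).
h: a_k = 0, 0, -18, 0, 66, 0, …
ICs: h(0) = 0, h′(0) = 0, h′′(0) = -36, h′′′(0) = 0.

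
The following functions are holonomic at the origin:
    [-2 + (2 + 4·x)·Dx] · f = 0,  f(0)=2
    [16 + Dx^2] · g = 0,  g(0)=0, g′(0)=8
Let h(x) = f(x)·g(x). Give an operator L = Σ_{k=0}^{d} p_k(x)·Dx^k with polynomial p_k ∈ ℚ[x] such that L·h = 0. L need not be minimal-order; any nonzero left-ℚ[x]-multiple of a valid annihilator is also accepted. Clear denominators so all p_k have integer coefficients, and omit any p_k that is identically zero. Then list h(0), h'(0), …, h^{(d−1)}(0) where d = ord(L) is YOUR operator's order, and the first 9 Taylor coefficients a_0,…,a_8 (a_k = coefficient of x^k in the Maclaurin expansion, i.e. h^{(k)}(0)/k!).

f: a_k = 2, 2, -1, 1, -5/4, 7/4, -21/8, 33/8, -429/64, …
g: a_k = 0, 8, 0, -64/3, 0, 256/15, 0, -2048/315, 0, …
L₀ := L_f ⊗_s L_g (sym. prod.), ord ≤ 2.
L = (19 + 64·x + 64·x^2) + (-2 - 4·x)·Dx + (1 + 4·x + 4·x^2)·Dx^2  (order 2).
h: a_k = 0, 16, 16, -152/3, -104/3, 682/15, 134/5, -7687/315, -17/63, …
ICs: h(0) = 0, h′(0) = 16.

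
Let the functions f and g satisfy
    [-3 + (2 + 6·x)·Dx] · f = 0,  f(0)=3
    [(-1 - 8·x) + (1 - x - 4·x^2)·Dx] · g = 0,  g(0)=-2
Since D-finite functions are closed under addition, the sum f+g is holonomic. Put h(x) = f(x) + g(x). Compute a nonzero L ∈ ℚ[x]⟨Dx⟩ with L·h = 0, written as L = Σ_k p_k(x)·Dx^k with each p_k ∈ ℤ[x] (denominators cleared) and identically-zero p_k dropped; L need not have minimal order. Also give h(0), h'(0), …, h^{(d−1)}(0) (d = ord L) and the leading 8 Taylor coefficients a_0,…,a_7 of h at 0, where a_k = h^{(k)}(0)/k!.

L = (69 + 387·x + 900·x^2 + 1440·x^3) + (-49 - 318·x - 1257·x^2 - 3240·x^3 - 3600·x^4)·Dx + (-2 + 46·x + 234·x^2 - 86·x^3 - 1440·x^4 - 1440·x^5)·Dx^2  (order 2).
h: a_k = 1, 5/2, -107/8, -207/16, -8639/128, -28177/256, -416615/1024, -1589823/2048, …
ICs: h(0) = 1, h′(0) = 5/2.

f: a_k = 3, 9/2, -27/8, 81/16, -1215/128, 5103/256, -45927/1024, 216513/2048, …
g: a_k = -2, -2, -10, -18, -58, -130, -362, -882, …
Sum ⇒ L₀ = lclm(L_f,L_g) in ℚ(x)⟨Dx⟩.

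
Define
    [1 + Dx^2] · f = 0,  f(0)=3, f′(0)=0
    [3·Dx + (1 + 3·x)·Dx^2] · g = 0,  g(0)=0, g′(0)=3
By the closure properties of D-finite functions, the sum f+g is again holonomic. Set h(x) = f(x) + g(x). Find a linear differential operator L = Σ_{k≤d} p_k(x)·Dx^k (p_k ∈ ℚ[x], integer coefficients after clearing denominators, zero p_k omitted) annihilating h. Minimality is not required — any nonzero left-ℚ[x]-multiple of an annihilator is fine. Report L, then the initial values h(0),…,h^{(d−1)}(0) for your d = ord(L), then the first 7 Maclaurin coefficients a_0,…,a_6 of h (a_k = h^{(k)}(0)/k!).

L = (165 + 18·x + 27·x^2)·Dx + (19 + 63·x + 27·x^2 + 27·x^3)·Dx^2 + (165 + 18·x + 27·x^2)·Dx^3 + (19 + 63·x + 27·x^2 + 27·x^3)·Dx^4  (order 4).
h: a_k = 3, 3, -6, 9, -161/8, 243/5, -29161/240, …
ICs: h(0) = 3, h′(0) = 3, h′′(0) = -12, h′′′(0) = 54.

f: a_k = 3, 0, -3/2, 0, 1/8, 0, -1/240, …
g: a_k = 0, 3, -9/2, 9, -81/4, 243/5, -243/2, …
h₀=f+g: left-lcm gives L₀, ord ≤ 4.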